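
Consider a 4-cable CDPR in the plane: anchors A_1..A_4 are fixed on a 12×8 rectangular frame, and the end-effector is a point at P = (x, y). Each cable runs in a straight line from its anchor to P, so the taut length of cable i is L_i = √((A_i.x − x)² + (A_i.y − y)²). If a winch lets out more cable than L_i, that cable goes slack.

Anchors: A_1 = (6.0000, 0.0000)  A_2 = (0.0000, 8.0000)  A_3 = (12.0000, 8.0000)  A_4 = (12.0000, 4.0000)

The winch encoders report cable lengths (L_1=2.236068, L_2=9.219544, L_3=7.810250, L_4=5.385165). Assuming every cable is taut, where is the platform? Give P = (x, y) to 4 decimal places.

each cable: (A_i−P)·(A_i−P) = L_i²; let k_i = ‖A_i‖²−L_i²
k_1 = 36.0000+0.0000−5.0000 = 31.0000
row 1: 12.0000x − 16.0000y = 52.0000  (k_2=-21.0000)
row 2: -12.0000x − 16.0000y = -116.0000  (k_3=147.0000)
row 3: -12.0000x − 8.0000y = -100.0000  (k_4=131.0000)
Cramer on rows 1–2 → x = 7.0000, y = 2.0000
check cable 4: ‖A_4−P‖² = 29.0000 ≈ L_4² = 29.0000 ✓

(7.0000, 2.0000)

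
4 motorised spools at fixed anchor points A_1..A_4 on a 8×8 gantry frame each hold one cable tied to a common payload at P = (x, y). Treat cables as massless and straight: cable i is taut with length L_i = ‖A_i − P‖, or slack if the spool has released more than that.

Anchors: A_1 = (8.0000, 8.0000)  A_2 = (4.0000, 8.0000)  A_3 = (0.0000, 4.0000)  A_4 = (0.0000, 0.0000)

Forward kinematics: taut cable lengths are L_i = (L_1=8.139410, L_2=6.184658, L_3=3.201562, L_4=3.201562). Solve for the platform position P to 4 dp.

(2.5000, 2.0000)

expand ‖A_i−P‖²=L_i² and subtract eq 1 (q_i ≔ ‖A_i‖²−L_i²)
q_1 = 64.0000+64.0000−66.2500 = 61.7500
eq1−eq2 → [8.0000  0.0000]·P = 20.0000
eq1−eq3 → [16.0000  8.0000]·P = 56.0000
eq1−eq4 → [16.0000  16.0000]·P = 72.0000
2×2 solve → P = (2.5000, 2.0000)
check cable 4: ‖A_4−P‖² = 10.2500 ≈ L_4² = 10.2500 ✓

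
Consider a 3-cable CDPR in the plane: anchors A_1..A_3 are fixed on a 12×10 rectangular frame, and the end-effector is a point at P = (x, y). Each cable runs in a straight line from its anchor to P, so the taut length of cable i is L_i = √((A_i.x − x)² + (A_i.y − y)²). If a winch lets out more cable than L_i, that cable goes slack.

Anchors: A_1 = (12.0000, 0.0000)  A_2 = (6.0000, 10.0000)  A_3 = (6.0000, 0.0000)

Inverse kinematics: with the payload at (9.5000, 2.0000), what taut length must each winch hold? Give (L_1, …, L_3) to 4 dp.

(3.2016, 8.7321, 4.0311)

L_1 = √((12.0000−9.5000)² + (0.0000−2.0000)²) = 3.2016
L_2 = √((6.0000−9.5000)² + (10.0000−2.0000)²) = 8.7321
L_3 = √((6.0000−9.5000)² + (0.0000−2.0000)²) = 4.0311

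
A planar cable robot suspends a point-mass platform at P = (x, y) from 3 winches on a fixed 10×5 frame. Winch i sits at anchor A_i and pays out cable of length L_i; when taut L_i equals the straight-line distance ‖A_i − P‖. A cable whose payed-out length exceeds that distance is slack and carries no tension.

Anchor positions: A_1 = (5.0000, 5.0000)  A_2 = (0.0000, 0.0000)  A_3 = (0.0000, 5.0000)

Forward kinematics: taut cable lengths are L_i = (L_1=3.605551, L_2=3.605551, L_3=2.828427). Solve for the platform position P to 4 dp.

(2.0000, 3.0000)

each cable: (A_i−P)·(A_i−P) = L_i²; let c_i = ‖A_i‖²−L_i²
c_1 = 25.0000+25.0000−13.0000 = 37.0000
row 1: 10.0000x + 10.0000y = 50.0000  (c_2=-13.0000)
row 2: 10.0000x + 0.0000y = 20.0000  (c_3=17.0000)
Cramer on rows 1–2 → x = 2.0000, y = 3.0000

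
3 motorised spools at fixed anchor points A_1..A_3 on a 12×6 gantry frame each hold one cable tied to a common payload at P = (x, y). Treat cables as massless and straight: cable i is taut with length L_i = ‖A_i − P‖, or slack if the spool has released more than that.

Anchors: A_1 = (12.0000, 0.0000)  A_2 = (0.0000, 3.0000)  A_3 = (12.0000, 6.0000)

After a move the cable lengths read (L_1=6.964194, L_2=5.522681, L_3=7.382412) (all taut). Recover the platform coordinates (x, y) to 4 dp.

circle eqns → linear via eq_j − eq_1; set c_j = A_j·A_j − L_j²
c_1 = 144.0000+0.0000−48.5000 = 95.5000
24.0000·x − 6.0000·y = c_1−c_2 = 117.0000
0.0000·x − 12.0000·y = c_1−c_3 = -30.0000
solve first two rows → x=5.5000, y=2.5000

(5.5000, 2.5000)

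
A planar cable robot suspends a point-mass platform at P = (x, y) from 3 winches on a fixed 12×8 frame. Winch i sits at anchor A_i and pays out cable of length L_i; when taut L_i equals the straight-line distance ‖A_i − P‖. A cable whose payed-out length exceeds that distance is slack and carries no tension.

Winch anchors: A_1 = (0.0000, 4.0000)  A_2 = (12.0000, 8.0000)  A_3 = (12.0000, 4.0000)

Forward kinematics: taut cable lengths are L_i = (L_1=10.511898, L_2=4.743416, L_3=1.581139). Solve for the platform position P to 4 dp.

(10.5000, 3.5000)

each cable: (A_i−P)·(A_i−P) = L_i²; let k_i = ‖A_i‖²−L_i²
k_1 = 0.0000+16.0000−110.5000 = -94.5000
row 1: -24.0000x − 8.0000y = -280.0000  (k_2=185.5000)
row 2: -24.0000x + 0.0000y = -252.0000  (k_3=157.5000)
Cramer on rows 1–2 → x = 10.5000, y = 3.5000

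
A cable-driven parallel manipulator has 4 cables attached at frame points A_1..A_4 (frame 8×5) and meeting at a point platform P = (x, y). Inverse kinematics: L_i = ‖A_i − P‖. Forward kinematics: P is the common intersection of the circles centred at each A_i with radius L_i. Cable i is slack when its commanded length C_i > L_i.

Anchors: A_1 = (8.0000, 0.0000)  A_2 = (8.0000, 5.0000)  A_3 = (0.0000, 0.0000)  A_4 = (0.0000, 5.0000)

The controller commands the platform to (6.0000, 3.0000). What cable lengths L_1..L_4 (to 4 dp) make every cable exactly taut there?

(3.6056, 2.8284, 6.7082, 6.3246)

L_1 = √((8.0000−6.0000)² + (0.0000−3.0000)²) = 3.6056
L_2 = √((8.0000−6.0000)² + (5.0000−3.0000)²) = 2.8284
L_3 = √((0.0000−6.0000)² + (0.0000−3.0000)²) = 6.7082
L_4 = √((0.0000−6.0000)² + (5.0000−3.0000)²) = 6.3246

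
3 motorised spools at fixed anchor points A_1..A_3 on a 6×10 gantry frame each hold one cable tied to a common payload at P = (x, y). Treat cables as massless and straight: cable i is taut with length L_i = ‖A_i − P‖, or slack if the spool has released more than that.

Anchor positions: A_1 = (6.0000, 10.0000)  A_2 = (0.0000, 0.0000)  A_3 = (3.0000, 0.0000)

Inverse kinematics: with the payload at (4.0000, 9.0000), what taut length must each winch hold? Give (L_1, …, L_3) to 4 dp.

(2.2361, 9.8489, 9.0554)

L_1 = √((6.0000−4.0000)² + (10.0000−9.0000)²) = 2.2361
L_2 = √((0.0000−4.0000)² + (0.0000−9.0000)²) = 9.8489
L_3 = √((3.0000−4.0000)² + (0.0000−9.0000)²) = 9.0554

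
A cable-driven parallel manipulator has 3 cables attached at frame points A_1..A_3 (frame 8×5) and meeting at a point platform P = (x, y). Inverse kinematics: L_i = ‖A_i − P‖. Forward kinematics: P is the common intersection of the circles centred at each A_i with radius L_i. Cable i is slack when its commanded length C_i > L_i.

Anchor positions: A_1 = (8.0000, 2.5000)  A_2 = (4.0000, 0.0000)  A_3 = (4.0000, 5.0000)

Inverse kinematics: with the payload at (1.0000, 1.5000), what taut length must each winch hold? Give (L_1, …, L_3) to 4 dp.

(7.0711, 3.3541, 4.6098)

L_1: Δ = A_1−P = (7.0000, 1.0000) → ‖Δ‖ = √50.0000 = 7.0711
L_2: Δ = A_2−P = (3.0000, -1.5000) → ‖Δ‖ = √11.2500 = 3.3541
L_3: Δ = A_3−P = (3.0000, 3.5000) → ‖Δ‖ = √21.2500 = 4.6098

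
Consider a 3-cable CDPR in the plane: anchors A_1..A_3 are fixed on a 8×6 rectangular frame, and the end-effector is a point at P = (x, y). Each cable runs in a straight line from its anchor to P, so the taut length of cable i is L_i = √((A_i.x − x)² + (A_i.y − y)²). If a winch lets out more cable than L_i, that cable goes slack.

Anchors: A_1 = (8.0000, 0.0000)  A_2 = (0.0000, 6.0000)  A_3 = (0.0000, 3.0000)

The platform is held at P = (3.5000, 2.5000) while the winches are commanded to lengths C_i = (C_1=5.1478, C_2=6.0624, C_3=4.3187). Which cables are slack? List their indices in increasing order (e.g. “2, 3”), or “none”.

cable 1: L_1 = ‖A_1−P‖ = 5.1478;  C_1 = 5.1478 → taut
cable 2: L_2 = ‖A_2−P‖ = 4.9497;  C_2 = 6.0624 → slack
cable 3: L_3 = ‖A_3−P‖ = 3.5355;  C_3 = 4.3187 → slack

2, 3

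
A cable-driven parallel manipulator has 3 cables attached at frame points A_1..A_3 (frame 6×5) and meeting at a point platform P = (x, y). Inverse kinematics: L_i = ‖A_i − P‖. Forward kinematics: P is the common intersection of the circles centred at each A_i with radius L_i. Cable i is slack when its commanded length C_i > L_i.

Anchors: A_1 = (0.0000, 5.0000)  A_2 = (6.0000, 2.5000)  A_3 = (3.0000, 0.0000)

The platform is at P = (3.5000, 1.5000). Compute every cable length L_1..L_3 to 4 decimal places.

L_1 = √((0.0000−3.5000)² + (5.0000−1.5000)²) = 4.9497
L_2 = √((6.0000−3.5000)² + (2.5000−1.5000)²) = 2.6926
L_3 = √((3.0000−3.5000)² + (0.0000−1.5000)²) = 1.5811

(4.9497, 2.6926, 1.5811)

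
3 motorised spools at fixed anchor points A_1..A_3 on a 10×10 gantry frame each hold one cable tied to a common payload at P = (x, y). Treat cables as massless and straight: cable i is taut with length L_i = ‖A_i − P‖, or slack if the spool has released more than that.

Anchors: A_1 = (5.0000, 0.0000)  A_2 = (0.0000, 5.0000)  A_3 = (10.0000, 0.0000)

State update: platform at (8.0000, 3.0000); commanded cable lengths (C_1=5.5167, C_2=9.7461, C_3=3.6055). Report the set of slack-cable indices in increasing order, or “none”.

1, 2

cable 1: √((-3.0000)²+(-3.0000)²)=4.2426, C_1=5.5167: slack
cable 2: √((-8.0000)²+(2.0000)²)=8.2462, C_2=9.7461: slack
cable 3: √((2.0000)²+(-3.0000)²)=3.6056, C_3=3.6055: taut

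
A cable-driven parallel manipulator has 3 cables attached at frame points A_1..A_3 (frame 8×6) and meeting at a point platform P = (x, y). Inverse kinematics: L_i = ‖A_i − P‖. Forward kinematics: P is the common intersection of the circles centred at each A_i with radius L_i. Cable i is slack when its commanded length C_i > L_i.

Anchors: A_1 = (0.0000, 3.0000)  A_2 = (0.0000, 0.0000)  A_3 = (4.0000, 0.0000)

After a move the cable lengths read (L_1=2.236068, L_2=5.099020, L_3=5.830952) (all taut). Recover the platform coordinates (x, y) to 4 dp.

circle eqns → linear via eq_j − eq_1; set k_j = A_j·A_j − L_j²
k_1 = 0.0000+9.0000−5.0000 = 4.0000
0.0000·x + 6.0000·y = k_1−k_2 = 30.0000
-8.0000·x + 6.0000·y = k_1−k_3 = 22.0000
solve first two rows → x=1.0000, y=5.0000

(1.0000, 5.0000)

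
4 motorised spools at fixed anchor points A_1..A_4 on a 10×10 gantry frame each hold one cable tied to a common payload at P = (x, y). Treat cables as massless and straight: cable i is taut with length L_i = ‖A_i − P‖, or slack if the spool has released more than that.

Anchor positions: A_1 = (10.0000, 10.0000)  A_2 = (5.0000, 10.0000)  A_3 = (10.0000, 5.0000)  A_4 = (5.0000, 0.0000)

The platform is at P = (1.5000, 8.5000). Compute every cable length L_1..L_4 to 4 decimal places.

L_1 = √((10.0000−1.5000)² + (10.0000−8.5000)²) = 8.6313
L_2 = √((5.0000−1.5000)² + (10.0000−8.5000)²) = 3.8079
L_3 = √((10.0000−1.5000)² + (5.0000−8.5000)²) = 9.1924
L_4 = √((5.0000−1.5000)² + (0.0000−8.5000)²) = 9.1924

(8.6313, 3.8079, 9.1924, 9.1924)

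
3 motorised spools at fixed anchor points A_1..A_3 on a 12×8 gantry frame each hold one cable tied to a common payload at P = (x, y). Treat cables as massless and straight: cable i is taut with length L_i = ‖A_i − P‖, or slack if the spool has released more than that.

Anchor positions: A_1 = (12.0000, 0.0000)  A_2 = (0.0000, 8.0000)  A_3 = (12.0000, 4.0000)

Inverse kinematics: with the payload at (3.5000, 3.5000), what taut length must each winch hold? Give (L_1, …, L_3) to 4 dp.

(9.1924, 5.7009, 8.5147)

cable 1: Δx=8.5000, Δy=-3.5000; L_1 = √(Δx²+Δy²) = 9.1924
cable 2: Δx=-3.5000, Δy=4.5000; L_2 = √(Δx²+Δy²) = 5.7009
cable 3: Δx=8.5000, Δy=0.5000; L_3 = √(Δx²+Δy²) = 8.5147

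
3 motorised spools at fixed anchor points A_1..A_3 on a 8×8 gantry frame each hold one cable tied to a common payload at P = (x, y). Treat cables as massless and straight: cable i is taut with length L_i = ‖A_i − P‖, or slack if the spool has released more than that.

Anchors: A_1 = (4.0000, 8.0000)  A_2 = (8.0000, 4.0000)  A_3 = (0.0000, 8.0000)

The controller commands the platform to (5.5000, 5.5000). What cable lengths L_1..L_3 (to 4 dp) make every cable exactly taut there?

(2.9155, 2.9155, 6.0415)

cable 1: Δx=-1.5000, Δy=2.5000; L_1 = √(Δx²+Δy²) = 2.9155
cable 2: Δx=2.5000, Δy=-1.5000; L_2 = √(Δx²+Δy²) = 2.9155
cable 3: Δx=-5.5000, Δy=2.5000; L_3 = √(Δx²+Δy²) = 6.0415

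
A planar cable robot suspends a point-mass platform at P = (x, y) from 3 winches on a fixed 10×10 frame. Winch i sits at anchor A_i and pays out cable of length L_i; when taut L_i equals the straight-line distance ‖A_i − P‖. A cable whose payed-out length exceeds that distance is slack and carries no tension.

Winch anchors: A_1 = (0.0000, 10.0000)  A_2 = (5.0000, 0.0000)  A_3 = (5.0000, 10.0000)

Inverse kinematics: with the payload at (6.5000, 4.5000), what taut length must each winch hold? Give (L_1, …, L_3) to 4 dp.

(8.5147, 4.7434, 5.7009)

L_1: Δ = A_1−P = (-6.5000, 5.5000) → ‖Δ‖ = √72.5000 = 8.5147
L_2: Δ = A_2−P = (-1.5000, -4.5000) → ‖Δ‖ = √22.5000 = 4.7434
L_3: Δ = A_3−P = (-1.5000, 5.5000) → ‖Δ‖ = √32.5000 = 5.7009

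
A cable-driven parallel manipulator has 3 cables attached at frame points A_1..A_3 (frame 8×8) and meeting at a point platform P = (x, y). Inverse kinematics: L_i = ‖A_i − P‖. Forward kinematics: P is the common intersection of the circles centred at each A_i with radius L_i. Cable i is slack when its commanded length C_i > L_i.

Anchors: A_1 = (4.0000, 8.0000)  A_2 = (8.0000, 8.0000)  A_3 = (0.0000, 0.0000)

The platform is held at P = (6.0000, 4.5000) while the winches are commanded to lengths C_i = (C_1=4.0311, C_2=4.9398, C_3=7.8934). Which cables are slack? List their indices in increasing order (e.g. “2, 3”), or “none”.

cable 1: √((-2.0000)²+(3.5000)²)=4.0311, C_1=4.0311: taut
cable 2: √((2.0000)²+(3.5000)²)=4.0311, C_2=4.9398: slack
cable 3: √((-6.0000)²+(-4.5000)²)=7.5000, C_3=7.8934: slack

2, 3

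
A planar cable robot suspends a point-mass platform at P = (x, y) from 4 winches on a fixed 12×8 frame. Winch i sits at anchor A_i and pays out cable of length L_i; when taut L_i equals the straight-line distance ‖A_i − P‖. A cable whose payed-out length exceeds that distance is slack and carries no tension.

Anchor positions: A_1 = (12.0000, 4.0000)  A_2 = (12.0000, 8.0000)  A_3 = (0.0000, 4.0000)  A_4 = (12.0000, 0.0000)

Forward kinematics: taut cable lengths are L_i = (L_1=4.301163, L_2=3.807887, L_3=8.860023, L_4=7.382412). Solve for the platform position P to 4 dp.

circle eqns → linear via eq_j − eq_1; set c_j = A_j·A_j − L_j²
c_1 = 144.0000+16.0000−18.5000 = 141.5000
0.0000·x − 8.0000·y = c_1−c_2 = -52.0000
24.0000·x + 0.0000·y = c_1−c_3 = 204.0000
0.0000·x + 8.0000·y = c_1−c_4 = 52.0000
solve first two rows → x=8.5000, y=6.5000
check cable 4: ‖A_4−P‖² = 54.5000 ≈ L_4² = 54.5000 ✓

(8.5000, 6.5000)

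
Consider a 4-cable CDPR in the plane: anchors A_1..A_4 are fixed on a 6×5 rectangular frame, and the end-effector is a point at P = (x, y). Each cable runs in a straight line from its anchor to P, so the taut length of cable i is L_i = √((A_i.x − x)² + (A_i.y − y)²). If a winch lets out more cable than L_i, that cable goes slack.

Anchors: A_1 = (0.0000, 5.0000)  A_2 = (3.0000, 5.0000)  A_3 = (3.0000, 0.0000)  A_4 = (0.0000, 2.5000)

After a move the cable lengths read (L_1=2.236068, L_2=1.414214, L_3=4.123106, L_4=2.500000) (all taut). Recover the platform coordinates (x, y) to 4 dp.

each cable: (A_i−P)·(A_i−P) = L_i²; let c_i = ‖A_i‖²−L_i²
c_1 = 0.0000+25.0000−5.0000 = 20.0000
row 1: -6.0000x + 0.0000y = -12.0000  (c_2=32.0000)
row 2: -6.0000x + 10.0000y = 28.0000  (c_3=-8.0000)
row 3: 0.0000x + 5.0000y = 20.0000  (c_4=0.0000)
Cramer on rows 1–2 → x = 2.0000, y = 4.0000
check cable 4: ‖A_4−P‖² = 6.2500 ≈ L_4² = 6.2500 ✓

(2.0000, 4.0000)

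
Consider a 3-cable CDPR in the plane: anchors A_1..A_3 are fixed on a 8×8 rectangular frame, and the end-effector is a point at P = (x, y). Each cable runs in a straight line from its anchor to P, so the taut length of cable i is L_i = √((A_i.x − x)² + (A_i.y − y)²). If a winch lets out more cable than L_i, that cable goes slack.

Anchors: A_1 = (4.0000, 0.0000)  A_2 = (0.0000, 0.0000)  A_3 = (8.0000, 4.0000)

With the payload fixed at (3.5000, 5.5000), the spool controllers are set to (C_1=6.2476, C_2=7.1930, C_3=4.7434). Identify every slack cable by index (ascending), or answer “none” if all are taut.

1, 2

i=1: geometric 5.5227 vs commanded 6.2476 ⇒ slack
i=2: geometric 6.5192 vs commanded 7.1930 ⇒ slack
i=3: geometric 4.7434 vs commanded 4.7434 ⇒ taut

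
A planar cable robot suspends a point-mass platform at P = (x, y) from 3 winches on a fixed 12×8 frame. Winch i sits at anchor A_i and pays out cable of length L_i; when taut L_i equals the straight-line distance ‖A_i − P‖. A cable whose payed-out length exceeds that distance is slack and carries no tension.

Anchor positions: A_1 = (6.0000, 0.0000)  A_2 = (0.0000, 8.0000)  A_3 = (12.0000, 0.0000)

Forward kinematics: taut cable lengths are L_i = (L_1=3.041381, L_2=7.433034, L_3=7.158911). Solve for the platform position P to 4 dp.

(5.5000, 3.0000)

circle eqns → linear via eq_j − eq_1; set c_j = A_j·A_j − L_j²
c_1 = 36.0000+0.0000−9.2500 = 26.7500
12.0000·x − 16.0000·y = c_1−c_2 = 18.0000
-12.0000·x + 0.0000·y = c_1−c_3 = -66.0000
solve first two rows → x=5.5000, y=3.0000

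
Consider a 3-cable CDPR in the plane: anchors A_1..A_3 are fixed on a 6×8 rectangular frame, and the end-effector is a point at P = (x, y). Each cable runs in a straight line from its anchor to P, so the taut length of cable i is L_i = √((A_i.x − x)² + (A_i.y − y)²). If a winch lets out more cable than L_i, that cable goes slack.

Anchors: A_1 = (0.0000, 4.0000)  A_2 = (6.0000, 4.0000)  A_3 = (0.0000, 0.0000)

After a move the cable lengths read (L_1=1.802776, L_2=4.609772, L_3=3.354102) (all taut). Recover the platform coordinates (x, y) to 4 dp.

(1.5000, 3.0000)

circle eqns → linear via eq_j − eq_1; set c_j = A_j·A_j − L_j²
c_1 = 0.0000+16.0000−3.2500 = 12.7500
-12.0000·x + 0.0000·y = c_1−c_2 = -18.0000
0.0000·x + 8.0000·y = c_1−c_3 = 24.0000
solve first two rows → x=1.5000, y=3.0000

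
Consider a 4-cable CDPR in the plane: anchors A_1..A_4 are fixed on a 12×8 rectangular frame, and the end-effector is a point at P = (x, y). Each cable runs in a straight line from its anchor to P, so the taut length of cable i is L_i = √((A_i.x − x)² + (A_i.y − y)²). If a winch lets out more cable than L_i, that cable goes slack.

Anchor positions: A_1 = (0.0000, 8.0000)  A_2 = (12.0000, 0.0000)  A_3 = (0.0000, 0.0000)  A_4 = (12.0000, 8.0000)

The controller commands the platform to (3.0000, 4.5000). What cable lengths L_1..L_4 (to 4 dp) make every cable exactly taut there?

L_1 = √((0.0000−3.0000)² + (8.0000−4.5000)²) = 4.6098
L_2 = √((12.0000−3.0000)² + (0.0000−4.5000)²) = 10.0623
L_3 = √((0.0000−3.0000)² + (0.0000−4.5000)²) = 5.4083
L_4 = √((12.0000−3.0000)² + (8.0000−4.5000)²) = 9.6566

(4.6098, 10.0623, 5.4083, 9.6566)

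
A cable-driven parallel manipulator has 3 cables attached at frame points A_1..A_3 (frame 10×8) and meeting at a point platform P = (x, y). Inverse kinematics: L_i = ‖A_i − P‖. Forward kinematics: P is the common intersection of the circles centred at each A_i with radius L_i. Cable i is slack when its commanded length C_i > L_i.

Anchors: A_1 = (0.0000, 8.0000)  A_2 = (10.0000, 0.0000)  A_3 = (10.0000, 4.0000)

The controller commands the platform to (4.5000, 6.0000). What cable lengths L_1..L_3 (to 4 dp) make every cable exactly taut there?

cable 1: Δx=-4.5000, Δy=2.0000; L_1 = √(Δx²+Δy²) = 4.9244
cable 2: Δx=5.5000, Δy=-6.0000; L_2 = √(Δx²+Δy²) = 8.1394
cable 3: Δx=5.5000, Δy=-2.0000; L_3 = √(Δx²+Δy²) = 5.8523

(4.9244, 8.1394, 5.8523)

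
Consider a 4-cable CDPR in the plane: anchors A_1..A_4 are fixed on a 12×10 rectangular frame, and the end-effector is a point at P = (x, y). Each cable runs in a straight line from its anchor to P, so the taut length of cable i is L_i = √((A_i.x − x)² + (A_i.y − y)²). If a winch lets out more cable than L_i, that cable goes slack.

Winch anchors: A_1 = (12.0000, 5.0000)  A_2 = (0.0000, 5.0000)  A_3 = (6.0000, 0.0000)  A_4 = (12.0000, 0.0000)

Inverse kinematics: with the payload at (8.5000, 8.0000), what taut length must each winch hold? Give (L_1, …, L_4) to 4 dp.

(4.6098, 9.0139, 8.3815, 8.7321)

L_1: Δ = A_1−P = (3.5000, -3.0000) → ‖Δ‖ = √21.2500 = 4.6098
L_2: Δ = A_2−P = (-8.5000, -3.0000) → ‖Δ‖ = √81.2500 = 9.0139
L_3: Δ = A_3−P = (-2.5000, -8.0000) → ‖Δ‖ = √70.2500 = 8.3815
L_4: Δ = A_4−P = (3.5000, -8.0000) → ‖Δ‖ = √76.2500 = 8.7321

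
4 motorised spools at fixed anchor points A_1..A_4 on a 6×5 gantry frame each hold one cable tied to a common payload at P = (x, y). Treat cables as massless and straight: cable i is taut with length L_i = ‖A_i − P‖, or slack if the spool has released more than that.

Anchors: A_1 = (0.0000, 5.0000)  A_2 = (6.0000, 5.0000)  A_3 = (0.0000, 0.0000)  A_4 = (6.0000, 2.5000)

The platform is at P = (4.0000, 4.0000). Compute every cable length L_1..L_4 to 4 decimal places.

(4.1231, 2.2361, 5.6569, 2.5000)

L_1 = √((0.0000−4.0000)² + (5.0000−4.0000)²) = 4.1231
L_2 = √((6.0000−4.0000)² + (5.0000−4.0000)²) = 2.2361
L_3 = √((0.0000−4.0000)² + (0.0000−4.0000)²) = 5.6569
L_4 = √((6.0000−4.0000)² + (2.5000−4.0000)²) = 2.5000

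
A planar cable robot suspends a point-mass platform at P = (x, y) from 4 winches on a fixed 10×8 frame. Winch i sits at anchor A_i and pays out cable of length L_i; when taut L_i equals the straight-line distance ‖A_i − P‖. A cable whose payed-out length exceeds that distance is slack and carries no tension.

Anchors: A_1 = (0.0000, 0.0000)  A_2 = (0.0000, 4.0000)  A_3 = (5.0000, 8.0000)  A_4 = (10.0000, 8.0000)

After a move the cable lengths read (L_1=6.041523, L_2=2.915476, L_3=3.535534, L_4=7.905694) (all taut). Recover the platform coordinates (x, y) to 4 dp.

(2.5000, 5.5000)

expand ‖A_i−P‖²=L_i² and subtract eq 1 (c_i ≔ ‖A_i‖²−L_i²)
c_1 = 0.0000+0.0000−36.5000 = -36.5000
eq1−eq2 → [0.0000  -8.0000]·P = -44.0000
eq1−eq3 → [-10.0000  -16.0000]·P = -113.0000
eq1−eq4 → [-20.0000  -16.0000]·P = -138.0000
2×2 solve → P = (2.5000, 5.5000)
check cable 4: ‖A_4−P‖² = 62.5000 ≈ L_4² = 62.5000 ✓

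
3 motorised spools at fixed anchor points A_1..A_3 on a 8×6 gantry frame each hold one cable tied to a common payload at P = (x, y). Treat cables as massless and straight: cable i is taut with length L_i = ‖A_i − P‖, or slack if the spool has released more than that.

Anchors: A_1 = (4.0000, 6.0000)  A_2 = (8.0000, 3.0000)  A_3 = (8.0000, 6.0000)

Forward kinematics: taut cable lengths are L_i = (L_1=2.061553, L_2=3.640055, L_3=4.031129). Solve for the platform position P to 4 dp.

(4.5000, 4.0000)

circle eqns → linear via eq_j − eq_1; set c_j = A_j·A_j − L_j²
c_1 = 16.0000+36.0000−4.2500 = 47.7500
-8.0000·x + 6.0000·y = c_1−c_2 = -12.0000
-8.0000·x + 0.0000·y = c_1−c_3 = -36.0000
solve first two rows → x=4.5000, y=4.0000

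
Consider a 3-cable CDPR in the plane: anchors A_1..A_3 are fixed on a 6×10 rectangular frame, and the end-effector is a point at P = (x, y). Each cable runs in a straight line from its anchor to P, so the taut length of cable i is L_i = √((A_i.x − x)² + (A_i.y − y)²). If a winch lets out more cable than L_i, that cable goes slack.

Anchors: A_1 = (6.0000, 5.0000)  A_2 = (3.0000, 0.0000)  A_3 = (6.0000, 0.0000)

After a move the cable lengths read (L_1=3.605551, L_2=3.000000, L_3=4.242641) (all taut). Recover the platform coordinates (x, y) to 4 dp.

expand ‖A_i−P‖²=L_i² and subtract eq 1 (k_i ≔ ‖A_i‖²−L_i²)
k_1 = 36.0000+25.0000−13.0000 = 48.0000
eq1−eq2 → [6.0000  10.0000]·P = 48.0000
eq1−eq3 → [0.0000  10.0000]·P = 30.0000
2×2 solve → P = (3.0000, 3.0000)

(3.0000, 3.0000)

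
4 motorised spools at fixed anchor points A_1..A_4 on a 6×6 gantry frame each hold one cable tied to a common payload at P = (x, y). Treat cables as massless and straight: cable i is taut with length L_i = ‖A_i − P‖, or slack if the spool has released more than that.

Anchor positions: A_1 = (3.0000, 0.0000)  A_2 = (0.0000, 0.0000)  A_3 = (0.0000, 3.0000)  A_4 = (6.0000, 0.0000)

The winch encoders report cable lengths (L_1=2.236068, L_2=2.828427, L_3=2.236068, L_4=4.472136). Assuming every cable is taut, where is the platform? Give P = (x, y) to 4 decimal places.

(2.0000, 2.0000)

expand ‖A_i−P‖²=L_i² and subtract eq 1 (c_i ≔ ‖A_i‖²−L_i²)
c_1 = 9.0000+0.0000−5.0000 = 4.0000
eq1−eq2 → [6.0000  0.0000]·P = 12.0000
eq1−eq3 → [6.0000  -6.0000]·P = 0.0000
eq1−eq4 → [-6.0000  0.0000]·P = -12.0000
2×2 solve → P = (2.0000, 2.0000)
check cable 4: ‖A_4−P‖² = 20.0000 ≈ L_4² = 20.0000 ✓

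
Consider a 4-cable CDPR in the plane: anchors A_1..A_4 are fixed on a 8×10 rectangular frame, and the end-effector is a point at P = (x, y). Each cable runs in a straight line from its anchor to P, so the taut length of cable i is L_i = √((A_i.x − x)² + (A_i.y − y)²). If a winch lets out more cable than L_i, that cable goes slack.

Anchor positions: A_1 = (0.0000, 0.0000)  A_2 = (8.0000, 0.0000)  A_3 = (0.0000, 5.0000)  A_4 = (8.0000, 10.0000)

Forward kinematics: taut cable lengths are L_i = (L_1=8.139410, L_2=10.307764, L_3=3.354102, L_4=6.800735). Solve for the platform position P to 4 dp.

circle eqns → linear via eq_j − eq_1; set q_j = A_j·A_j − L_j²
q_1 = 0.0000+0.0000−66.2500 = -66.2500
-16.0000·x + 0.0000·y = q_1−q_2 = -24.0000
0.0000·x − 10.0000·y = q_1−q_3 = -80.0000
-16.0000·x − 20.0000·y = q_1−q_4 = -184.0000
solve first two rows → x=1.5000, y=8.0000
check cable 4: ‖A_4−P‖² = 46.2500 ≈ L_4² = 46.2500 ✓

(1.5000, 8.0000)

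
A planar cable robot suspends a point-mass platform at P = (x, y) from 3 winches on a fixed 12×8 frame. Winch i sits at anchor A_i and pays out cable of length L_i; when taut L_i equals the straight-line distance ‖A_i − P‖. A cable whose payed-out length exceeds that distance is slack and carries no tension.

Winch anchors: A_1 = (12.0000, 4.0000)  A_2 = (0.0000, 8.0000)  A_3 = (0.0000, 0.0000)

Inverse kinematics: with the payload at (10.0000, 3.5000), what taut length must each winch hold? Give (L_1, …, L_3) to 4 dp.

(2.0616, 10.9659, 10.5948)

cable 1: Δx=2.0000, Δy=0.5000; L_1 = √(Δx²+Δy²) = 2.0616
cable 2: Δx=-10.0000, Δy=4.5000; L_2 = √(Δx²+Δy²) = 10.9659
cable 3: Δx=-10.0000, Δy=-3.5000; L_3 = √(Δx²+Δy²) = 10.5948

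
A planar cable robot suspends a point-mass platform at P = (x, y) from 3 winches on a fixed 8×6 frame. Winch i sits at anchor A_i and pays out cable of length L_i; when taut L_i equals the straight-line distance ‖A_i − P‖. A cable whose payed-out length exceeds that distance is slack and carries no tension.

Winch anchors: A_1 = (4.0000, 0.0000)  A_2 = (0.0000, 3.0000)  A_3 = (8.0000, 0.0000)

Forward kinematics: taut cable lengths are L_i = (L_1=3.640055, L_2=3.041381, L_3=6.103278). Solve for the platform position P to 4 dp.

expand ‖A_i−P‖²=L_i² and subtract eq 1 (k_i ≔ ‖A_i‖²−L_i²)
k_1 = 16.0000+0.0000−13.2500 = 2.7500
eq1−eq2 → [8.0000  -6.0000]·P = 3.0000
eq1−eq3 → [-8.0000  0.0000]·P = -24.0000
2×2 solve → P = (3.0000, 3.5000)

(3.0000, 3.5000)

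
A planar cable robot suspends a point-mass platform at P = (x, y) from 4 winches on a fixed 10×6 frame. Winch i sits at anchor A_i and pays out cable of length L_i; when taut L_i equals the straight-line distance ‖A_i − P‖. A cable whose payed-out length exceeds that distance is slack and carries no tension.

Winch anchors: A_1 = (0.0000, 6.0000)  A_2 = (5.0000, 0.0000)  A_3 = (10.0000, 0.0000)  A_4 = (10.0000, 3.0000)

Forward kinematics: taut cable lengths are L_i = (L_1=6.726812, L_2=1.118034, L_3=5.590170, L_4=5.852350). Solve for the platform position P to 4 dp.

expand ‖A_i−P‖²=L_i² and subtract eq 1 (c_i ≔ ‖A_i‖²−L_i²)
c_1 = 0.0000+36.0000−45.2500 = -9.2500
eq1−eq2 → [-10.0000  12.0000]·P = -33.0000
eq1−eq3 → [-20.0000  12.0000]·P = -78.0000
eq1−eq4 → [-20.0000  6.0000]·P = -84.0000
2×2 solve → P = (4.5000, 1.0000)
check cable 4: ‖A_4−P‖² = 34.2500 ≈ L_4² = 34.2500 ✓

(4.5000, 1.0000)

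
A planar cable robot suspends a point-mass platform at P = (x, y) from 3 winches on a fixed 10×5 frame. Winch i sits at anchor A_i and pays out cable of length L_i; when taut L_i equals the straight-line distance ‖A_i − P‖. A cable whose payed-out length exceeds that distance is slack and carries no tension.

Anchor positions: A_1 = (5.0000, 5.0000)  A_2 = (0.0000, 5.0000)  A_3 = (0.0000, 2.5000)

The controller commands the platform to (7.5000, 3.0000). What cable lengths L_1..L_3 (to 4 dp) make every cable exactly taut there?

(3.2016, 7.7621, 7.5166)

cable 1: Δx=-2.5000, Δy=2.0000; L_1 = √(Δx²+Δy²) = 3.2016
cable 2: Δx=-7.5000, Δy=2.0000; L_2 = √(Δx²+Δy²) = 7.7621
cable 3: Δx=-7.5000, Δy=-0.5000; L_3 = √(Δx²+Δy²) = 7.5166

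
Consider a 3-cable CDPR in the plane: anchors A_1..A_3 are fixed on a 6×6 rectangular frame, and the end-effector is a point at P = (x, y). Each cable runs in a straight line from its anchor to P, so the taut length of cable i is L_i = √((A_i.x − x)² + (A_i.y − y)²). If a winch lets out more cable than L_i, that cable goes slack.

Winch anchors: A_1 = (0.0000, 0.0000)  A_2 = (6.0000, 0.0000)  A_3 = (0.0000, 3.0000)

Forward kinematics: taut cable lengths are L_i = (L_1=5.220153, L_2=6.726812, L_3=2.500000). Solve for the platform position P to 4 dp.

(1.5000, 5.0000)

circle eqns → linear via eq_j − eq_1; set q_j = A_j·A_j − L_j²
q_1 = 0.0000+0.0000−27.2500 = -27.2500
-12.0000·x + 0.0000·y = q_1−q_2 = -18.0000
0.0000·x − 6.0000·y = q_1−q_3 = -30.0000
solve first two rows → x=1.5000, y=5.0000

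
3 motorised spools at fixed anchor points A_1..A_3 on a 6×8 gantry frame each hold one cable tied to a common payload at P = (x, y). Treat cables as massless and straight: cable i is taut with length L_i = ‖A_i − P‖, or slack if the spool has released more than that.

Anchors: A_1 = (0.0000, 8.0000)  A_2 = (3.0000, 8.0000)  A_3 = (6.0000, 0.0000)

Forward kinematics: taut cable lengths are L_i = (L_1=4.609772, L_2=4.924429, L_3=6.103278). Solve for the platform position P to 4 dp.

each cable: (A_i−P)·(A_i−P) = L_i²; let q_i = ‖A_i‖²−L_i²
q_1 = 0.0000+64.0000−21.2500 = 42.7500
row 1: -6.0000x + 0.0000y = -6.0000  (q_2=48.7500)
row 2: -12.0000x + 16.0000y = 44.0000  (q_3=-1.2500)
Cramer on rows 1–2 → x = 1.0000, y = 3.5000

(1.0000, 3.5000)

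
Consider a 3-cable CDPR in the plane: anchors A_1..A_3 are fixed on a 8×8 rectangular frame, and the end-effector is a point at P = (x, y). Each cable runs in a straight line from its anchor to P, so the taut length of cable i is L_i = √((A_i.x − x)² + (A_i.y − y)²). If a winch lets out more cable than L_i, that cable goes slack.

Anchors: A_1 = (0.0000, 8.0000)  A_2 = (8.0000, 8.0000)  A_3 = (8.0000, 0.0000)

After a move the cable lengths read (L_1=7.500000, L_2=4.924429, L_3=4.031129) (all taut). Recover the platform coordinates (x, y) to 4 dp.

each cable: (A_i−P)·(A_i−P) = L_i²; let k_i = ‖A_i‖²−L_i²
k_1 = 0.0000+64.0000−56.2500 = 7.7500
row 1: -16.0000x + 0.0000y = -96.0000  (k_2=103.7500)
row 2: -16.0000x + 16.0000y = -40.0000  (k_3=47.7500)
Cramer on rows 1–2 → x = 6.0000, y = 3.5000

(6.0000, 3.5000)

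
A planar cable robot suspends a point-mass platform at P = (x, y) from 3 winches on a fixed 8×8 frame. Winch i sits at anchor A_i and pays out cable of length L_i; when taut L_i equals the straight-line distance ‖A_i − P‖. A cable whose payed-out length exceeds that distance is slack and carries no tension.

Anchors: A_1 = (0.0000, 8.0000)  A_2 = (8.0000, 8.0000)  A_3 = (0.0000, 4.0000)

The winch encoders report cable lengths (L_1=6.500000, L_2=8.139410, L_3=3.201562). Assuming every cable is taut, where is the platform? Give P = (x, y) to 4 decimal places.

(2.5000, 2.0000)

each cable: (A_i−P)·(A_i−P) = L_i²; let c_i = ‖A_i‖²−L_i²
c_1 = 0.0000+64.0000−42.2500 = 21.7500
row 1: -16.0000x + 0.0000y = -40.0000  (c_2=61.7500)
row 2: 0.0000x + 8.0000y = 16.0000  (c_3=5.7500)
Cramer on rows 1–2 → x = 2.5000, y = 2.0000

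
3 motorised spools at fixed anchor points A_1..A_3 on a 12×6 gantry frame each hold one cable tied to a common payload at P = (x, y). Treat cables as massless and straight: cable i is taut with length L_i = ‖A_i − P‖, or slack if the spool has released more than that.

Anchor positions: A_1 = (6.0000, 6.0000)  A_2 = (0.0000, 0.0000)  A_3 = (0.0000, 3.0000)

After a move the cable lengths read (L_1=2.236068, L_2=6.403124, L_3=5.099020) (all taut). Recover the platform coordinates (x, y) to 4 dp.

circle eqns → linear via eq_j − eq_1; set q_j = A_j·A_j − L_j²
q_1 = 36.0000+36.0000−5.0000 = 67.0000
12.0000·x + 12.0000·y = q_1−q_2 = 108.0000
12.0000·x + 6.0000·y = q_1−q_3 = 84.0000
solve first two rows → x=5.0000, y=4.0000

(5.0000, 4.0000)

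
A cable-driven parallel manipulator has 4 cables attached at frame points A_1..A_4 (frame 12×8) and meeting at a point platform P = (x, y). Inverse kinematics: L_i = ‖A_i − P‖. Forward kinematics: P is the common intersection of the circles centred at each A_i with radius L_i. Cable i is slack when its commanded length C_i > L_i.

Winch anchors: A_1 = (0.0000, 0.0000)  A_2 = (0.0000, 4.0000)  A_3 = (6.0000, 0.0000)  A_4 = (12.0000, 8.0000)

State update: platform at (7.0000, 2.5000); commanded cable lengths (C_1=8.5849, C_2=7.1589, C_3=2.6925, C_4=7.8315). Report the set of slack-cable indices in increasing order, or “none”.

1, 4

cable 1: √((-7.0000)²+(-2.5000)²)=7.4330, C_1=8.5849: slack
cable 2: √((-7.0000)²+(1.5000)²)=7.1589, C_2=7.1589: taut
cable 3: √((-1.0000)²+(-2.5000)²)=2.6926, C_3=2.6925: taut
cable 4: √((5.0000)²+(5.5000)²)=7.4330, C_4=7.8315: slack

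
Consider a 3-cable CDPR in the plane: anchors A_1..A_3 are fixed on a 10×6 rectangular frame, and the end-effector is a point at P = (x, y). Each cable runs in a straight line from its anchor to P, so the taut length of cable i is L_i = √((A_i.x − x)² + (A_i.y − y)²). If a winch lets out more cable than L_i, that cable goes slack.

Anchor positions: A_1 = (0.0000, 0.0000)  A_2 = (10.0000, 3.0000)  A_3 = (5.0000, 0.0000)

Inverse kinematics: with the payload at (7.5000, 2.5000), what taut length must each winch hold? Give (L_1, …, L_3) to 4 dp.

(7.9057, 2.5495, 3.5355)

cable 1: Δx=-7.5000, Δy=-2.5000; L_1 = √(Δx²+Δy²) = 7.9057
cable 2: Δx=2.5000, Δy=0.5000; L_2 = √(Δx²+Δy²) = 2.5495
cable 3: Δx=-2.5000, Δy=-2.5000; L_3 = √(Δx²+Δy²) = 3.5355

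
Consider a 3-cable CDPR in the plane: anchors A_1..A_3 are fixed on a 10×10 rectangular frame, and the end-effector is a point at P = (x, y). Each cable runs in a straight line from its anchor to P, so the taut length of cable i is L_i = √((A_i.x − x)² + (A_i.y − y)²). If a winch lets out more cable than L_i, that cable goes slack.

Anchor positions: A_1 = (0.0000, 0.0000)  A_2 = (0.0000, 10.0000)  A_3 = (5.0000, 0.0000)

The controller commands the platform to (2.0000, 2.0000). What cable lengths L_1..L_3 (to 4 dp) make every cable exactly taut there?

cable 1: Δx=-2.0000, Δy=-2.0000; L_1 = √(Δx²+Δy²) = 2.8284
cable 2: Δx=-2.0000, Δy=8.0000; L_2 = √(Δx²+Δy²) = 8.2462
cable 3: Δx=3.0000, Δy=-2.0000; L_3 = √(Δx²+Δy²) = 3.6056

(2.8284, 8.2462, 3.6056)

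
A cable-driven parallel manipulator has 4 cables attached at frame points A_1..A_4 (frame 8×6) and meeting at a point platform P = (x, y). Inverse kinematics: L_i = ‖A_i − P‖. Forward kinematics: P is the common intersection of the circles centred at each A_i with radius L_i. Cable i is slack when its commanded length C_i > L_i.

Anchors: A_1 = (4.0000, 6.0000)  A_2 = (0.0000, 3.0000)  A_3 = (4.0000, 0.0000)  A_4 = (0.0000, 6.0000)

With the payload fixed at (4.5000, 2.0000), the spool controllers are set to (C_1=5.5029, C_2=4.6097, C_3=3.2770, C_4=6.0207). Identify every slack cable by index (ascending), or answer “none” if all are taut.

cable 1: √((-0.5000)²+(4.0000)²)=4.0311, C_1=5.5029: slack
cable 2: √((-4.5000)²+(1.0000)²)=4.6098, C_2=4.6097: taut
cable 3: √((-0.5000)²+(-2.0000)²)=2.0616, C_3=3.2770: slack
cable 4: √((-4.5000)²+(4.0000)²)=6.0208, C_4=6.0207: taut

1, 3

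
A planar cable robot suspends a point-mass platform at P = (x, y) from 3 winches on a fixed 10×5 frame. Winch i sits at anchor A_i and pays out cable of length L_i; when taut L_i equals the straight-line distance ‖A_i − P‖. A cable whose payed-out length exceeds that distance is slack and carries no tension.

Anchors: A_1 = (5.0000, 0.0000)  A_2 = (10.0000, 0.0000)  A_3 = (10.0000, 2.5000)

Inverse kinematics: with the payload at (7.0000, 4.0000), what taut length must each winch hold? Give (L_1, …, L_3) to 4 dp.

(4.4721, 5.0000, 3.3541)

cable 1: Δx=-2.0000, Δy=-4.0000; L_1 = √(Δx²+Δy²) = 4.4721
cable 2: Δx=3.0000, Δy=-4.0000; L_2 = √(Δx²+Δy²) = 5.0000
cable 3: Δx=3.0000, Δy=-1.5000; L_3 = √(Δx²+Δy²) = 3.3541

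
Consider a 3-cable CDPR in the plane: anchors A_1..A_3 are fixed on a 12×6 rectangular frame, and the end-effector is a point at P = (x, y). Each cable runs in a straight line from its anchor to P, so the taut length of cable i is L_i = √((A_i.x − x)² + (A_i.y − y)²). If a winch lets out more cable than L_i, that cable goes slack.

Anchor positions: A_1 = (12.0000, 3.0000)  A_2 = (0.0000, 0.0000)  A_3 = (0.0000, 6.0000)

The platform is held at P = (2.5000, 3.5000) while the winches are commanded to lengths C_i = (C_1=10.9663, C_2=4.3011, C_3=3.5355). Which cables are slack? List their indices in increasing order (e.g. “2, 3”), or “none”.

i=1: geometric 9.5131 vs commanded 10.9663 ⇒ slack
i=2: geometric 4.3012 vs commanded 4.3011 ⇒ taut
i=3: geometric 3.5355 vs commanded 3.5355 ⇒ taut

1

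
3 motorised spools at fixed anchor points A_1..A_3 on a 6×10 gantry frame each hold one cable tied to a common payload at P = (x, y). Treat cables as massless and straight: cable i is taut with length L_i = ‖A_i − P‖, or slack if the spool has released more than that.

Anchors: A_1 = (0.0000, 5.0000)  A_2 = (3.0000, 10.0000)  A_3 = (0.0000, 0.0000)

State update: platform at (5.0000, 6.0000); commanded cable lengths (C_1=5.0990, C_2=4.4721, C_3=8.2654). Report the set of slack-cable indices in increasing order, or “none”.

3

cable 1: √((-5.0000)²+(-1.0000)²)=5.0990, C_1=5.0990: taut
cable 2: √((-2.0000)²+(4.0000)²)=4.4721, C_2=4.4721: taut
cable 3: √((-5.0000)²+(-6.0000)²)=7.8102, C_3=8.2654: slack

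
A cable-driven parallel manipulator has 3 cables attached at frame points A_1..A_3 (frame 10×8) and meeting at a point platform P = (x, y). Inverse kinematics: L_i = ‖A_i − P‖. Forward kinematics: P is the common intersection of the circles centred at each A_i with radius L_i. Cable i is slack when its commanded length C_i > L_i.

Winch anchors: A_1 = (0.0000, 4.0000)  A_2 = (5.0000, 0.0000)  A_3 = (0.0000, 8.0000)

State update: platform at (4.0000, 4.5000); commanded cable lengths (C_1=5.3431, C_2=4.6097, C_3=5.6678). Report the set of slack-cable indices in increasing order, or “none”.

1, 3

cable 1: √((-4.0000)²+(-0.5000)²)=4.0311, C_1=5.3431: slack
cable 2: √((1.0000)²+(-4.5000)²)=4.6098, C_2=4.6097: taut
cable 3: √((-4.0000)²+(3.5000)²)=5.3151, C_3=5.6678: slack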